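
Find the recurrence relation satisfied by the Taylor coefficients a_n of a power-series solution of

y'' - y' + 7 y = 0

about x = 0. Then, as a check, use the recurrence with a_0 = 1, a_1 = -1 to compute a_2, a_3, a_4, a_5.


Substitute y = sum_n a_n x^n.
y''(x) has coefficient (n+2)(n+1) a_{n+2} at x^n;
-y'(x) has coefficient -(n+1) a_{n+1} at x^n;
7 y(x) has coefficient 7 a_n at x^n.
Matching x^n: (n+2)(n+1) a_{n+2} - (n+1) a_{n+1} + 7 a_n = 0.
Thus a_{n+2} = [(n+1) a_{n+1} - 7 a_n] / ((n+1)(n+2)).

Check with a_0 = 1, a_1 = -1 (apply the recurrence for n = 0, 1, 2, 3): a_0 = 1, a_1 = -1, a_2 = -4, a_3 = -1/6, a_4 = 55/24, a_5 = 31/60.

a_(n+2) = [(n+1) a_(n+1) - 7 a_n] / ((n+1)(n+2)); check: a_0 = 1, a_1 = -1, a_2 = -4, a_3 = -1/6, a_4 = 55/24, a_5 = 31/60


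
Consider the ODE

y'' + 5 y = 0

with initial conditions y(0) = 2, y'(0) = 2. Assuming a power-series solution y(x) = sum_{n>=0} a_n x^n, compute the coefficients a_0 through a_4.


Ansatz: y(x) = sum_{n>=0} a_n x^n, so y'(x) = sum_{n>=1} n a_n x^(n-1) and y''(x) = sum_{n>=2} n(n-1) a_n x^(n-2).
Substitute into P(x) y'' + Q(x) y' + R(x) y = 0 with P(x) = 1, Q(x) = 0, R(x) = 5, and match powers of x.
Initial conditions: a_0 = 2, a_1 = 2.
Setting the coefficient of each power of x to zero and solving order by order (substituting the coefficients already found):
  x^0: 2 a_2 + 5 a_0 = 0  ->  2 a_2 = -5 a_0 = -10  ->  a_2 = -5
  x^1: 6 a_3 + 5 a_1 = 0  ->  6 a_3 = -5 a_1 = -10  ->  a_3 = -5/3
  x^2: 12 a_4 + 5 a_2 = 0  ->  12 a_4 = -5 a_2 = 25  ->  a_4 = 25/12
Truncated series: y(x) = 2 + 2 x - 5 x^2 - (5/3) x^3 + (25/12) x^4 + O(x^5).

a_0 = 2; a_1 = 2; a_2 = -5; a_3 = -5/3; a_4 = 25/12


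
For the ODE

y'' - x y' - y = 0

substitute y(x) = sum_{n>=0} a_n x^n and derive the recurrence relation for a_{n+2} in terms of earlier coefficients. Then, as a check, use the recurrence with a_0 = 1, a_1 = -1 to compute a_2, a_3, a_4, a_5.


Substitute y = sum_n a_n x^n.
y''(x) has coefficient (n+2)(n+1) a_{n+2} at x^n;
-x y'(x) has coefficient -n a_n at x^n (shift);
-y(x) has coefficient -1 a_n at x^n.
Matching x^n: (n+2)(n+1) a_{n+2} + (-n - 1) a_n = 0.
Thus a_{n+2} = (n + 1) / ((n+1)(n+2)) * a_n.

Check with a_0 = 1, a_1 = -1 (apply the recurrence for n = 0, 1, 2, 3): a_0 = 1, a_1 = -1, a_2 = 1/2, a_3 = -1/3, a_4 = 1/8, a_5 = -1/15.

a_(n+2) = (n + 1) / ((n+1)(n+2)) * a_n; check: a_0 = 1, a_1 = -1, a_2 = 1/2, a_3 = -1/3, a_4 = 1/8, a_5 = -1/15


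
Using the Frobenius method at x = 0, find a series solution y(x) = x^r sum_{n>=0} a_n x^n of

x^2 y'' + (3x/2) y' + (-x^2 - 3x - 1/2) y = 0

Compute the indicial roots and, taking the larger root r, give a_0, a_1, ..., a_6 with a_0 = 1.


Write in Frobenius form y'' + (p(x)/x) y' + (q(x)/x^2) y = 0:
  p(x) = 3/2,  q(x) = -x^2 - 3x - 1/2.
Indicial equation: r(r-1) + (3/2) r + (-1/2) = 0 -> roots r_1 = 1/2, r_2 = -1.
Take r = r_1 = 1/2. Let y(x) = x^r sum_{n>=0} a_n x^n with a_0 = 1.
Substitute y = x^r sum a_n x^n and match x^{r+n}. The recurrence is
  D(n) a_n - 3 a_{n-1} - 1 a_{n-2} = 0,  where D(n) = (r+n)(r+n-1) + (3/2)(r+n) + (-1/2).
  a_n = [3 a_{n-1} + 1 a_{n-2}] / D(n).
Since the indicial polynomial factors as (r - r_1)(r - r_2), D(n) = (r_1 + n - r_1)(r_1 + n - r_2) = n(n + 3/2).
Evaluating step by step (a_0 = 1):
  n = 1: D(1) = 1(1 + 3/2) = 5/2; numerator = 3(1) = 3; a_1 = (3)/(5/2) = 6/5
  n = 2: D(2) = 2(2 + 3/2) = 7; numerator = 3(6/5) + 1(1) = 23/5; a_2 = (23/5)/(7) = 23/35
  n = 3: D(3) = 3(3 + 3/2) = 27/2; numerator = 3(23/35) + 1(6/5) = 111/35; a_3 = (111/35)/(27/2) = 74/315
  n = 4: D(4) = 4(4 + 3/2) = 22; numerator = 3(74/315) + 1(23/35) = 143/105; a_4 = (143/105)/(22) = 13/210
  n = 5: D(5) = 5(5 + 3/2) = 65/2; numerator = 3(13/210) + 1(74/315) = 53/126; a_5 = (53/126)/(65/2) = 53/4095
  n = 6: D(6) = 6(6 + 3/2) = 45; numerator = 3(53/4095) + 1(13/210) = 55/546; a_6 = (55/546)/(45) = 11/4914

r = 1/2; a_0 = 1; a_1 = 6/5; a_2 = 23/35; a_3 = 74/315; a_4 = 13/210; a_5 = 53/4095; a_6 = 11/4914


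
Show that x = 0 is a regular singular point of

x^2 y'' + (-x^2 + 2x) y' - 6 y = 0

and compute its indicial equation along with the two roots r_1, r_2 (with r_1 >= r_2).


Divide by x^2 to reach normal form y'' + P_1(x) y' + P_2(x) y = 0 with P_1(x) = -1 + 2/x and P_2(x) = -6/x^2.
x = 0 is a singular point because the y'-coefficient -1 + 2/x has a pole at x = 0 and the y-coefficient -6/x^2 has a pole at x = 0.
It is a regular singular point because x P_1(x) = p(x) = 2 - x and x^2 P_2(x) = q(x) = -6 are polynomials, hence analytic at x = 0.
p(0) = 2,  q(0) = -6.
Indicial equation: r(r-1) + p(0) r + q(0) = 0, i.e. r^2 + (p(0) - 1) r + q(0) = 0, i.e. r^2 + 1 r - 6 = 0.
Discriminant: (1)^2 - 4(-6) = 25, so r = (-1 ± 5)/2.
Solving: r_1 = 2, r_2 = -3.

indicial: r^2 + 1 r - 6 = 0; roots r_1 = 2, r_2 = -3


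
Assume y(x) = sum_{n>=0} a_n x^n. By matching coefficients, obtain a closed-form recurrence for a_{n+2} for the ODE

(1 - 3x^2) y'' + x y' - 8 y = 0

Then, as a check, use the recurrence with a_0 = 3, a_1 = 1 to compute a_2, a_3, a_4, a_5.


Substitute y = sum_n a_n x^n.
(1 - 3 x^2) y'' contributes (n+2)(n+1) a_{n+2} - 3 n(n-1) a_n at x^n.
x y'(x) contributes n a_n at x^n.
-8 y(x) contributes -8 a_n at x^n.
Matching x^n: (n+2)(n+1) a_{n+2} + (-3 n(n-1) + n - 8) a_n = 0.
Thus a_{n+2} = (3 n(n-1) - n + 8) / ((n+1)(n+2)) * a_n.

Check with a_0 = 3, a_1 = 1 (apply the recurrence for n = 0, 1, 2, 3): a_0 = 3, a_1 = 1, a_2 = 12, a_3 = 7/6, a_4 = 12, a_5 = 161/120.

a_(n+2) = (3 n(n-1) - n + 8) / ((n+1)(n+2)) * a_n; check: a_0 = 3, a_1 = 1, a_2 = 12, a_3 = 7/6, a_4 = 12, a_5 = 161/120


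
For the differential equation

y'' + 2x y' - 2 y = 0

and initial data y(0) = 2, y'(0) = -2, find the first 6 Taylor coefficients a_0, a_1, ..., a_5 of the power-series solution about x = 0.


Ansatz: y(x) = sum_{n>=0} a_n x^n, so y'(x) = sum_{n>=1} n a_n x^(n-1) and y''(x) = sum_{n>=2} n(n-1) a_n x^(n-2).
Substitute into P(x) y'' + Q(x) y' + R(x) y = 0 with P(x) = 1, Q(x) = 2x, R(x) = -2, and match powers of x.
Initial conditions: a_0 = 2, a_1 = -2.
Setting the coefficient of each power of x to zero and solving order by order (substituting the coefficients already found):
  x^0: 2 a_2 - 2 a_0 = 0  ->  2 a_2 = 2 a_0 = 4  ->  a_2 = 2
  x^1: 6 a_3 = 0  ->  a_3 = 0
  x^2: 12 a_4 + 2 a_2 = 0  ->  12 a_4 = -2 a_2 = -4  ->  a_4 = -1/3
  x^3: 20 a_5 + 4 a_3 = 0  ->  20 a_5 = -4 a_3 = 0  ->  a_5 = 0
Truncated series: y(x) = 2 - 2 x + 2 x^2 - (1/3) x^4 + O(x^6).

a_0 = 2; a_1 = -2; a_2 = 2; a_3 = 0; a_4 = -1/3; a_5 = 0


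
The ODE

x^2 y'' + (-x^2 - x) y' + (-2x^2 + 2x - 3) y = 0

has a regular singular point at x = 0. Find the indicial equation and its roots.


Divide by x^2 to reach normal form y'' + P_1(x) y' + P_2(x) y = 0 with P_1(x) = -1 - 1/x and P_2(x) = -2 + 2/x - 3/x^2.
x = 0 is a singular point because the y'-coefficient -1 - 1/x has a pole at x = 0 and the y-coefficient -2 + 2/x - 3/x^2 has a pole at x = 0.
It is a regular singular point because x P_1(x) = p(x) = -x - 1 and x^2 P_2(x) = q(x) = -2x^2 + 2x - 3 are polynomials, hence analytic at x = 0.
p(0) = -1,  q(0) = -3.
Indicial equation: r(r-1) + p(0) r + q(0) = 0, i.e. r^2 + (p(0) - 1) r + q(0) = 0, i.e. r^2 - 2 r - 3 = 0.
Discriminant: (-2)^2 - 4(-3) = 16, so r = (2 ± 4)/2.
Solving: r_1 = 3, r_2 = -1.

indicial: r^2 - 2 r - 3 = 0; roots r_1 = 3, r_2 = -1


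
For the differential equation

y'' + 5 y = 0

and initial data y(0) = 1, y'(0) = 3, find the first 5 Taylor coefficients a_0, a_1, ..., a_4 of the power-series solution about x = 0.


Ansatz: y(x) = sum_{n>=0} a_n x^n, so y'(x) = sum_{n>=1} n a_n x^(n-1) and y''(x) = sum_{n>=2} n(n-1) a_n x^(n-2).
Substitute into P(x) y'' + Q(x) y' + R(x) y = 0 with P(x) = 1, Q(x) = 0, R(x) = 5, and match powers of x.
Initial conditions: a_0 = 1, a_1 = 3.
Setting the coefficient of each power of x to zero and solving order by order (substituting the coefficients already found):
  x^0: 2 a_2 + 5 a_0 = 0  ->  2 a_2 = -5 a_0 = -5  ->  a_2 = -5/2
  x^1: 6 a_3 + 5 a_1 = 0  ->  6 a_3 = -5 a_1 = -15  ->  a_3 = -5/2
  x^2: 12 a_4 + 5 a_2 = 0  ->  12 a_4 = -5 a_2 = 25/2  ->  a_4 = 25/24
Truncated series: y(x) = 1 + 3 x - (5/2) x^2 - (5/2) x^3 + (25/24) x^4 + O(x^5).

a_0 = 1; a_1 = 3; a_2 = -5/2; a_3 = -5/2; a_4 = 25/24


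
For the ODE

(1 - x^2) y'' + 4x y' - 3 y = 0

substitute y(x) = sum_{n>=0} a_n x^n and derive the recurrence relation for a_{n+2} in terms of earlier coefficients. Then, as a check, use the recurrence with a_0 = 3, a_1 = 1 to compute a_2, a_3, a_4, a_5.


Substitute y = sum_n a_n x^n.
(1 - 1 x^2) y'' contributes (n+2)(n+1) a_{n+2} - n(n-1) a_n at x^n.
4 x y'(x) contributes 4 n a_n at x^n.
-3 y(x) contributes -3 a_n at x^n.
Matching x^n: (n+2)(n+1) a_{n+2} + (-n(n-1) + 4 n - 3) a_n = 0.
Thus a_{n+2} = (n(n-1) - 4 n + 3) / ((n+1)(n+2)) * a_n.

Check with a_0 = 3, a_1 = 1 (apply the recurrence for n = 0, 1, 2, 3): a_0 = 3, a_1 = 1, a_2 = 9/2, a_3 = -1/6, a_4 = -9/8, a_5 = 1/40.

a_(n+2) = (n(n-1) - 4 n + 3) / ((n+1)(n+2)) * a_n; check: a_0 = 3, a_1 = 1, a_2 = 9/2, a_3 = -1/6, a_4 = -9/8, a_5 = 1/40


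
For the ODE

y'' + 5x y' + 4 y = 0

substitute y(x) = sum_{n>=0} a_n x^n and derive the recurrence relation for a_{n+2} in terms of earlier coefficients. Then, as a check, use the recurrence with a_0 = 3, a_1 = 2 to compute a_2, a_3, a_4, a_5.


Substitute y = sum_n a_n x^n.
y''(x) has coefficient (n+2)(n+1) a_{n+2} at x^n;
5 x y'(x) has coefficient 5 n a_n at x^n (shift);
4 y(x) has coefficient 4 a_n at x^n.
Matching x^n: (n+2)(n+1) a_{n+2} + (5n + 4) a_n = 0.
Thus a_{n+2} = (-5n - 4) / ((n+1)(n+2)) * a_n.

Check with a_0 = 3, a_1 = 2 (apply the recurrence for n = 0, 1, 2, 3): a_0 = 3, a_1 = 2, a_2 = -6, a_3 = -3, a_4 = 7, a_5 = 57/20.

a_(n+2) = (-5n - 4) / ((n+1)(n+2)) * a_n; check: a_0 = 3, a_1 = 2, a_2 = -6, a_3 = -3, a_4 = 7, a_5 = 57/20


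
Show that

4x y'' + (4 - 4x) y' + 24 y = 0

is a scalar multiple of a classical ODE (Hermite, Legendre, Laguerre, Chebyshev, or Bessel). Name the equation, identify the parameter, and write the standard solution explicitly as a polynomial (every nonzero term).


All three coefficients share the factor 4; dividing through by 4 gives  x y'' + (1 - x) y' + 6 y = 0.
This matches the Laguerre equation x y'' + (1 - x) y' + n y = 0 with n = 6; the polynomial solution is L_6(x).
With y = sum_k a_k x^k, matching x^k gives (k+1)k a_{k+1} + (k+1) a_{k+1} - k a_k + n a_k = 0, i.e. (k+1)^2 a_{k+1} = (k - n) a_k = (k - 6) a_k. The right side vanishes at k = 6, so the series terminates at degree 6.
Standard normalization L_n(0) = 1 gives a_0 = 1. Work upward with a_{k+1} = (k - 6) a_k / (k+1)^2:
  a_1 = (0 - 6)(1) / 1^2 = -6/1 = -6
  a_2 = (1 - 6)(-6) / 2^2 = 30/4 = 15/2
  a_3 = (2 - 6)(15/2) / 3^2 = -30/9 = -10/3
  a_4 = (3 - 6)(-10/3) / 4^2 = 10/16 = 5/8
  a_5 = (4 - 6)(5/8) / 5^2 = (-5/4)/25 = -1/20
  a_6 = (5 - 6)(-1/20) / 6^2 = (1/20)/36 = 1/720
Hence L_6(x) = x^6/720 - x^5/20 + 5 x^4/8 - 10 x^3/3 + 15 x^2/2 - 6 x + 1.

L_6(x); series = x^6/720 - x^5/20 + 5 x^4/8 - 10 x^3/3 + 15 x^2/2 - 6 x + 1


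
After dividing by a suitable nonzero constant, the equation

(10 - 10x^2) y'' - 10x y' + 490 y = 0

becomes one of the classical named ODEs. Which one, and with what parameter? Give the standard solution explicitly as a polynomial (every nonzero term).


All three coefficients share the factor 10; dividing through by 10 gives  (1 - x^2) y'' - x y' + 49 y = 0.
This matches the Chebyshev equation (1 - x^2) y'' - x y' + n^2 y = 0 (note the -x y' term, not -2x y') with n^2 = 49, so n = 7; the polynomial solution is T_7(x).
With y = sum_k a_k x^k, matching x^k gives (k+2)(k+1) a_{k+2} = (k^2 - n^2) a_k = (k - 7)(k + 7) a_k. The right side vanishes at k = 7, so the series with the parity of 7 terminates at degree 7.
Standard normalization: leading coefficient of T_n is 2^(n-1), so a_7 = 2^6 = 64. Work downward with a_k = (k+1)(k+2) a_{k+2} / ((k - 7)(k + 7)):
  a_5 = (6)(7)(64) / ((5 - 7)(5 + 7)) = 2688/(-24) = -112
  a_3 = (4)(5)(-112) / ((3 - 7)(3 + 7)) = -2240/(-40) = 56
  a_1 = (2)(3)(56) / ((1 - 7)(1 + 7)) = 336/(-48) = -7
Hence T_7(x) = 64 x^7 - 112 x^5 + 56 x^3 - 7 x.

T_7(x); series = 64 x^7 - 112 x^5 + 56 x^3 - 7 x


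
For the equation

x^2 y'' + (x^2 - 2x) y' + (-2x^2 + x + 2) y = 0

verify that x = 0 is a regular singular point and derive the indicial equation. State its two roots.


Divide by x^2 to reach normal form y'' + P_1(x) y' + P_2(x) y = 0 with P_1(x) = 1 - 2/x and P_2(x) = -2 + 1/x + 2/x^2.
x = 0 is a singular point because the y'-coefficient 1 - 2/x has a pole at x = 0 and the y-coefficient -2 + 1/x + 2/x^2 has a pole at x = 0.
It is a regular singular point because x P_1(x) = p(x) = x - 2 and x^2 P_2(x) = q(x) = -2x^2 + x + 2 are polynomials, hence analytic at x = 0.
p(0) = -2,  q(0) = 2.
Indicial equation: r(r-1) + p(0) r + q(0) = 0, i.e. r^2 + (p(0) - 1) r + q(0) = 0, i.e. r^2 - 3 r + 2 = 0.
Discriminant: (-3)^2 - 4(2) = 1, so r = (3 ± 1)/2.
Solving: r_1 = 2, r_2 = 1.

indicial: r^2 - 3 r + 2 = 0; roots r_1 = 2, r_2 = 1


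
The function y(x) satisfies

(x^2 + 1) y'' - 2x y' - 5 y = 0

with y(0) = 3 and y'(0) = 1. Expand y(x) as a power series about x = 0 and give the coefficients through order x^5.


Ansatz: y(x) = sum_{n>=0} a_n x^n, so y'(x) = sum_{n>=1} n a_n x^(n-1) and y''(x) = sum_{n>=2} n(n-1) a_n x^(n-2).
Substitute into P(x) y'' + Q(x) y' + R(x) y = 0 with P(x) = x^2 + 1, Q(x) = -2x, R(x) = -5, and match powers of x.
Initial conditions: a_0 = 3, a_1 = 1.
Setting the coefficient of each power of x to zero and solving order by order (substituting the coefficients already found):
  x^0: 2 a_2 - 5 a_0 = 0  ->  2 a_2 = 5 a_0 = 15  ->  a_2 = 15/2
  x^1: 6 a_3 - 7 a_1 = 0  ->  6 a_3 = 7 a_1 = 7  ->  a_3 = 7/6
  x^2: 12 a_4 - 7 a_2 = 0  ->  12 a_4 = 7 a_2 = 105/2  ->  a_4 = 35/8
  x^3: 20 a_5 - 5 a_3 = 0  ->  20 a_5 = 5 a_3 = 35/6  ->  a_5 = 7/24
Truncated series: y(x) = 3 + x + (15/2) x^2 + (7/6) x^3 + (35/8) x^4 + (7/24) x^5 + O(x^6).

a_0 = 3; a_1 = 1; a_2 = 15/2; a_3 = 7/6; a_4 = 35/8; a_5 = 7/24


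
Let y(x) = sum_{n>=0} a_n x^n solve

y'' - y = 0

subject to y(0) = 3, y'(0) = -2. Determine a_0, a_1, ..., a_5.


Ansatz: y(x) = sum_{n>=0} a_n x^n, so y'(x) = sum_{n>=1} n a_n x^(n-1) and y''(x) = sum_{n>=2} n(n-1) a_n x^(n-2).
Substitute into P(x) y'' + Q(x) y' + R(x) y = 0 with P(x) = 1, Q(x) = 0, R(x) = -1, and match powers of x.
Initial conditions: a_0 = 3, a_1 = -2.
Setting the coefficient of each power of x to zero and solving order by order (substituting the coefficients already found):
  x^0: 2 a_2 - a_0 = 0  ->  2 a_2 = a_0 = 3  ->  a_2 = 3/2
  x^1: 6 a_3 - a_1 = 0  ->  6 a_3 = a_1 = -2  ->  a_3 = -1/3
  x^2: 12 a_4 - a_2 = 0  ->  12 a_4 = a_2 = 3/2  ->  a_4 = 1/8
  x^3: 20 a_5 - a_3 = 0  ->  20 a_5 = a_3 = -1/3  ->  a_5 = -1/60
Truncated series: y(x) = 3 - 2 x + (3/2) x^2 - (1/3) x^3 + (1/8) x^4 - (1/60) x^5 + O(x^6).

a_0 = 3; a_1 = -2; a_2 = 3/2; a_3 = -1/3; a_4 = 1/8; a_5 = -1/60


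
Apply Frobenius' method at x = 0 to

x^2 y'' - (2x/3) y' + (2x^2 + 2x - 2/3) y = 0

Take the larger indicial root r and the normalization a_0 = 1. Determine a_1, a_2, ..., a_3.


Write in Frobenius form y'' + (p(x)/x) y' + (q(x)/x^2) y = 0:
  p(x) = -2/3,  q(x) = 2x^2 + 2x - 2/3.
Indicial equation: r(r-1) + (-2/3) r + (-2/3) = 0 -> roots r_1 = 2, r_2 = -1/3.
Take r = r_1 = 2. Let y(x) = x^r sum_{n>=0} a_n x^n with a_0 = 1.
Substitute y = x^r sum a_n x^n and match x^{r+n}. The recurrence is
  D(n) a_n + 2 a_{n-1} + 2 a_{n-2} = 0,  where D(n) = (r+n)(r+n-1) + (-2/3)(r+n) + (-2/3).
  a_n = [-2 a_{n-1} - 2 a_{n-2}] / D(n).
Since the indicial polynomial factors as (r - r_1)(r - r_2), D(n) = (r_1 + n - r_1)(r_1 + n - r_2) = n(n + 7/3).
Evaluating step by step (a_0 = 1):
  n = 1: D(1) = 1(1 + 7/3) = 10/3; numerator = -2(1) = -2; a_1 = (-2)/(10/3) = -3/5
  n = 2: D(2) = 2(2 + 7/3) = 26/3; numerator = -2(-3/5) - 2(1) = -4/5; a_2 = (-4/5)/(26/3) = -6/65
  n = 3: D(3) = 3(3 + 7/3) = 16; numerator = -2(-6/65) - 2(-3/5) = 18/13; a_3 = (18/13)/(16) = 9/104

r = 2; a_0 = 1; a_1 = -3/5; a_2 = -6/65; a_3 = 9/104


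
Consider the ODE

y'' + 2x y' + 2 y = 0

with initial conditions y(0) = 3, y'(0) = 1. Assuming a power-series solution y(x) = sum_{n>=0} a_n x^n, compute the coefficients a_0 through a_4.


Ansatz: y(x) = sum_{n>=0} a_n x^n, so y'(x) = sum_{n>=1} n a_n x^(n-1) and y''(x) = sum_{n>=2} n(n-1) a_n x^(n-2).
Substitute into P(x) y'' + Q(x) y' + R(x) y = 0 with P(x) = 1, Q(x) = 2x, R(x) = 2, and match powers of x.
Initial conditions: a_0 = 3, a_1 = 1.
Setting the coefficient of each power of x to zero and solving order by order (substituting the coefficients already found):
  x^0: 2 a_2 + 2 a_0 = 0  ->  2 a_2 = -2 a_0 = -6  ->  a_2 = -3
  x^1: 6 a_3 + 4 a_1 = 0  ->  6 a_3 = -4 a_1 = -4  ->  a_3 = -2/3
  x^2: 12 a_4 + 6 a_2 = 0  ->  12 a_4 = -6 a_2 = 18  ->  a_4 = 3/2
Truncated series: y(x) = 3 + x - 3 x^2 - (2/3) x^3 + (3/2) x^4 + O(x^5).

a_0 = 3; a_1 = 1; a_2 = -3; a_3 = -2/3; a_4 = 3/2


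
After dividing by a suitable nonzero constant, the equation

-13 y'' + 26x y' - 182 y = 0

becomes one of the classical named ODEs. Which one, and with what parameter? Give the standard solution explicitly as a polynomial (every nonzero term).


All three coefficients share the factor -13; dividing through by -13 gives  y'' - 2x y' + 14 y = 0.
This matches the Hermite equation y'' - 2x y' + 2n y = 0 with 2n = 14, so n = 7; the polynomial solution is H_7(x).
With y = sum_k a_k x^k, matching x^k gives (k+2)(k+1) a_{k+2} = 2(k - n) a_k = 2(k - 7) a_k. The right side vanishes at k = 7, so the series with the parity of 7 terminates at degree 7.
Standard normalization: leading coefficient of H_n is 2^n, so a_7 = 2^7 = 128. Work downward with a_k = (k+1)(k+2) a_{k+2} / (2(k - n)):
  a_5 = (6)(7)(128) / (2(5 - 7)) = 5376/(-4) = -1344
  a_3 = (4)(5)(-1344) / (2(3 - 7)) = -26880/(-8) = 3360
  a_1 = (2)(3)(3360) / (2(1 - 7)) = 20160/(-12) = -1680
Hence H_7(x) = 128 x^7 - 1344 x^5 + 3360 x^3 - 1680 x.

H_7(x); series = 128 x^7 - 1344 x^5 + 3360 x^3 - 1680 x


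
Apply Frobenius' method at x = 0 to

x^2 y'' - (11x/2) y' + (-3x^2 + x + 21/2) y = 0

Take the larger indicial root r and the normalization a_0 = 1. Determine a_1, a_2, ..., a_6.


Write in Frobenius form y'' + (p(x)/x) y' + (q(x)/x^2) y = 0:
  p(x) = -11/2,  q(x) = -3x^2 + x + 21/2.
Indicial equation: r(r-1) + (-11/2) r + (21/2) = 0 -> roots r_1 = 7/2, r_2 = 3.
Take r = r_1 = 7/2. Let y(x) = x^r sum_{n>=0} a_n x^n with a_0 = 1.
Substitute y = x^r sum a_n x^n and match x^{r+n}. The recurrence is
  D(n) a_n + 1 a_{n-1} - 3 a_{n-2} = 0,  where D(n) = (r+n)(r+n-1) + (-11/2)(r+n) + (21/2).
  a_n = [-1 a_{n-1} + 3 a_{n-2}] / D(n).
Since the indicial polynomial factors as (r - r_1)(r - r_2), D(n) = (r_1 + n - r_1)(r_1 + n - r_2) = n(n + 1/2).
Evaluating step by step (a_0 = 1):
  n = 1: D(1) = 1(1 + 1/2) = 3/2; numerator = -1(1) = -1; a_1 = (-1)/(3/2) = -2/3
  n = 2: D(2) = 2(2 + 1/2) = 5; numerator = -1(-2/3) + 3(1) = 11/3; a_2 = (11/3)/(5) = 11/15
  n = 3: D(3) = 3(3 + 1/2) = 21/2; numerator = -1(11/15) + 3(-2/3) = -41/15; a_3 = (-41/15)/(21/2) = -82/315
  n = 4: D(4) = 4(4 + 1/2) = 18; numerator = -1(-82/315) + 3(11/15) = 155/63; a_4 = (155/63)/(18) = 155/1134
  n = 5: D(5) = 5(5 + 1/2) = 55/2; numerator = -1(155/1134) + 3(-82/315) = -5203/5670; a_5 = (-5203/5670)/(55/2) = -473/14175
  n = 6: D(6) = 6(6 + 1/2) = 39; numerator = -1(-473/14175) + 3(155/1134) = 12571/28350; a_6 = (12571/28350)/(39) = 967/85050

r = 7/2; a_0 = 1; a_1 = -2/3; a_2 = 11/15; a_3 = -82/315; a_4 = 155/1134; a_5 = -473/14175; a_6 = 967/85050


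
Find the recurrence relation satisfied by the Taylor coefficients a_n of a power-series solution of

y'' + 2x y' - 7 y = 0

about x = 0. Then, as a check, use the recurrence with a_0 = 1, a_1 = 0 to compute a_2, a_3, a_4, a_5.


Substitute y = sum_n a_n x^n.
y''(x) has coefficient (n+2)(n+1) a_{n+2} at x^n;
2 x y'(x) has coefficient 2 n a_n at x^n (shift);
-7 y(x) has coefficient -7 a_n at x^n.
Matching x^n: (n+2)(n+1) a_{n+2} + (2n - 7) a_n = 0.
Thus a_{n+2} = (-2n + 7) / ((n+1)(n+2)) * a_n.

Check with a_0 = 1, a_1 = 0 (apply the recurrence for n = 0, 1, 2, 3): a_0 = 1, a_1 = 0, a_2 = 7/2, a_3 = 0, a_4 = 7/8, a_5 = 0.

a_(n+2) = (-2n + 7) / ((n+1)(n+2)) * a_n; check: a_0 = 1, a_1 = 0, a_2 = 7/2, a_3 = 0, a_4 = 7/8, a_5 = 0


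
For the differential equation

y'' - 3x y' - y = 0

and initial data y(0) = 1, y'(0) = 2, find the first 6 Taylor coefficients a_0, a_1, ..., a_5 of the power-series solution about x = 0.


Ansatz: y(x) = sum_{n>=0} a_n x^n, so y'(x) = sum_{n>=1} n a_n x^(n-1) and y''(x) = sum_{n>=2} n(n-1) a_n x^(n-2).
Substitute into P(x) y'' + Q(x) y' + R(x) y = 0 with P(x) = 1, Q(x) = -3x, R(x) = -1, and match powers of x.
Initial conditions: a_0 = 1, a_1 = 2.
Setting the coefficient of each power of x to zero and solving order by order (substituting the coefficients already found):
  x^0: 2 a_2 - a_0 = 0  ->  2 a_2 = a_0 = 1  ->  a_2 = 1/2
  x^1: 6 a_3 - 4 a_1 = 0  ->  6 a_3 = 4 a_1 = 8  ->  a_3 = 4/3
  x^2: 12 a_4 - 7 a_2 = 0  ->  12 a_4 = 7 a_2 = 7/2  ->  a_4 = 7/24
  x^3: 20 a_5 - 10 a_3 = 0  ->  20 a_5 = 10 a_3 = 40/3  ->  a_5 = 2/3
Truncated series: y(x) = 1 + 2 x + (1/2) x^2 + (4/3) x^3 + (7/24) x^4 + (2/3) x^5 + O(x^6).

a_0 = 1; a_1 = 2; a_2 = 1/2; a_3 = 4/3; a_4 = 7/24; a_5 = 2/3


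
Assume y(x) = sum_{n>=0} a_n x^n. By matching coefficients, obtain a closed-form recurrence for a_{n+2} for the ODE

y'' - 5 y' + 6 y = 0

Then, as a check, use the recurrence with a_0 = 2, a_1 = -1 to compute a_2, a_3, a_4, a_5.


Substitute y = sum_n a_n x^n.
y''(x) has coefficient (n+2)(n+1) a_{n+2} at x^n;
-5 y'(x) has coefficient -5 (n+1) a_{n+1} at x^n;
6 y(x) has coefficient 6 a_n at x^n.
Matching x^n: (n+2)(n+1) a_{n+2} - 5 (n+1) a_{n+1} + 6 a_n = 0.
Thus a_{n+2} = [5 (n+1) a_{n+1} - 6 a_n] / ((n+1)(n+2)).

Check with a_0 = 2, a_1 = -1 (apply the recurrence for n = 0, 1, 2, 3): a_0 = 2, a_1 = -1, a_2 = -17/2, a_3 = -79/6, a_4 = -293/24, a_5 = -991/120.

a_(n+2) = [5 (n+1) a_(n+1) - 6 a_n] / ((n+1)(n+2)); check: a_0 = 2, a_1 = -1, a_2 = -17/2, a_3 = -79/6, a_4 = -293/24, a_5 = -991/120


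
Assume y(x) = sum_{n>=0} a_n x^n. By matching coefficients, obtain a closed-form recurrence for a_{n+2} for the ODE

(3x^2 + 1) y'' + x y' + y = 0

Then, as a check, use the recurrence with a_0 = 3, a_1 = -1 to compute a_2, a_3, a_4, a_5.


Substitute y = sum_n a_n x^n.
(1 + 3 x^2) y'' contributes (n+2)(n+1) a_{n+2} + 3 n(n-1) a_n at x^n.
x y'(x) contributes n a_n at x^n.
y(x) contributes 1 a_n at x^n.
Matching x^n: (n+2)(n+1) a_{n+2} + (3 n(n-1) + n + 1) a_n = 0.
Thus a_{n+2} = (-3 n(n-1) - n - 1) / ((n+1)(n+2)) * a_n.

Check with a_0 = 3, a_1 = -1 (apply the recurrence for n = 0, 1, 2, 3): a_0 = 3, a_1 = -1, a_2 = -3/2, a_3 = 1/3, a_4 = 9/8, a_5 = -11/30.

a_(n+2) = (-3 n(n-1) - n - 1) / ((n+1)(n+2)) * a_n; check: a_0 = 3, a_1 = -1, a_2 = -3/2, a_3 = 1/3, a_4 = 9/8, a_5 = -11/30


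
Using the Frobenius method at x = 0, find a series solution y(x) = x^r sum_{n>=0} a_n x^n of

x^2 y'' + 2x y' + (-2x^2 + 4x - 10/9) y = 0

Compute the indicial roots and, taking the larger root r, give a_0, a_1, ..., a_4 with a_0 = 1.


Write in Frobenius form y'' + (p(x)/x) y' + (q(x)/x^2) y = 0:
  p(x) = 2,  q(x) = -2x^2 + 4x - 10/9.
Indicial equation: r(r-1) + (2) r + (-10/9) = 0 -> roots r_1 = 2/3, r_2 = -5/3.
Take r = r_1 = 2/3. Let y(x) = x^r sum_{n>=0} a_n x^n with a_0 = 1.
Substitute y = x^r sum a_n x^n and match x^{r+n}. The recurrence is
  D(n) a_n + 4 a_{n-1} - 2 a_{n-2} = 0,  where D(n) = (r+n)(r+n-1) + (2)(r+n) + (-10/9).
  a_n = [-4 a_{n-1} + 2 a_{n-2}] / D(n).
Since the indicial polynomial factors as (r - r_1)(r - r_2), D(n) = (r_1 + n - r_1)(r_1 + n - r_2) = n(n + 7/3).
Evaluating step by step (a_0 = 1):
  n = 1: D(1) = 1(1 + 7/3) = 10/3; numerator = -4(1) = -4; a_1 = (-4)/(10/3) = -6/5
  n = 2: D(2) = 2(2 + 7/3) = 26/3; numerator = -4(-6/5) + 2(1) = 34/5; a_2 = (34/5)/(26/3) = 51/65
  n = 3: D(3) = 3(3 + 7/3) = 16; numerator = -4(51/65) + 2(-6/5) = -72/13; a_3 = (-72/13)/(16) = -9/26
  n = 4: D(4) = 4(4 + 7/3) = 76/3; numerator = -4(-9/26) + 2(51/65) = 192/65; a_4 = (192/65)/(76/3) = 144/1235

r = 2/3; a_0 = 1; a_1 = -6/5; a_2 = 51/65; a_3 = -9/26; a_4 = 144/1235


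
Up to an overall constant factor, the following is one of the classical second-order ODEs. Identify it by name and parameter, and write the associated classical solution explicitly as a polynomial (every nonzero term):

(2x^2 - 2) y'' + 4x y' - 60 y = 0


All three coefficients share the factor -2; dividing through by -2 gives  (1 - x^2) y'' - 2x y' + 30 y = 0.
This matches the Legendre equation (1 - x^2) y'' - 2x y' + n(n+1) y = 0 (note the -2x y' term) with n(n+1) = 30, so n = 5; the polynomial solution is P_5(x).
With y = sum_k a_k x^k, matching x^k gives (k+2)(k+1) a_{k+2} = [k(k+1) - n(n+1)] a_k = (k - 5)(k + 6) a_k. The right side vanishes at k = 5, so the series with the parity of 5 terminates at degree 5.
Standard normalization (P_n(1) = 1): leading coefficient (2n)!/(2^n (n!)^2) = 3628800/(32*14400) = 63/8, so a_5 = 63/8. Work downward with a_k = (k+1)(k+2) a_{k+2} / ((k - 5)(k + 6)):
  a_3 = (4)(5)(63/8) / ((3 - 5)(3 + 6)) = (315/2)/(-18) = -35/4
  a_1 = (2)(3)(-35/4) / ((1 - 5)(1 + 6)) = (-105/2)/(-28) = 15/8
Hence P_5(x) = 63 x^5/8 - 35 x^3/4 + 15 x/8.

P_5(x); series = 63 x^5/8 - 35 x^3/4 + 15 x/8


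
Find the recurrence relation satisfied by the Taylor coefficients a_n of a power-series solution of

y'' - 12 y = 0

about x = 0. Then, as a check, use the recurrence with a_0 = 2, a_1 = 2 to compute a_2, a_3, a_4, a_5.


Substitute y = sum_n a_n x^n into y'' + (const) y = 0.
y''(x) = sum_{n>=0} (n+2)(n+1) a_{n+2} x^n.
The ODE becomes sum_n [(n+2)(n+1) a_{n+2} - 12 a_n] x^n = 0.
Setting each coefficient to zero gives the recurrence:
  (n+2)(n+1) a_{n+2} - 12 a_n = 0,
  a_{n+2} = 12 / ((n+1)(n+2)) a_n.

Check with a_0 = 2, a_1 = 2 (apply the recurrence for n = 0, 1, 2, 3): a_0 = 2, a_1 = 2, a_2 = 12, a_3 = 4, a_4 = 12, a_5 = 12/5.

a_{n+2} = 12/((n+1)(n+2)) * a_n; check: a_0 = 2, a_1 = 2, a_2 = 12, a_3 = 4, a_4 = 12, a_5 = 12/5


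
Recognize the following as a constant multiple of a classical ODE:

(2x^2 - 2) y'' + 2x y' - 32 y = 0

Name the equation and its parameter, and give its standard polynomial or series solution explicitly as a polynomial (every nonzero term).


All three coefficients share the factor -2; dividing through by -2 gives  (1 - x^2) y'' - x y' + 16 y = 0.
This matches the Chebyshev equation (1 - x^2) y'' - x y' + n^2 y = 0 (note the -x y' term, not -2x y') with n^2 = 16, so n = 4; the polynomial solution is T_4(x).
With y = sum_k a_k x^k, matching x^k gives (k+2)(k+1) a_{k+2} = (k^2 - n^2) a_k = (k - 4)(k + 4) a_k. The right side vanishes at k = 4, so the series with the parity of 4 terminates at degree 4.
Standard normalization: leading coefficient of T_n is 2^(n-1), so a_4 = 2^3 = 8. Work downward with a_k = (k+1)(k+2) a_{k+2} / ((k - 4)(k + 4)):
  a_2 = (3)(4)(8) / ((2 - 4)(2 + 4)) = 96/(-12) = -8
  a_0 = (1)(2)(-8) / ((0 - 4)(0 + 4)) = -16/(-16) = 1
Hence T_4(x) = 8 x^4 - 8 x^2 + 1.

T_4(x); series = 8 x^4 - 8 x^2 + 1


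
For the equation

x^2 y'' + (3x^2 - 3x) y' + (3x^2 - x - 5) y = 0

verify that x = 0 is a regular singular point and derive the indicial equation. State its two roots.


Divide by x^2 to reach normal form y'' + P_1(x) y' + P_2(x) y = 0 with P_1(x) = 3 - 3/x and P_2(x) = 3 - 1/x - 5/x^2.
x = 0 is a singular point because the y'-coefficient 3 - 3/x has a pole at x = 0 and the y-coefficient 3 - 1/x - 5/x^2 has a pole at x = 0.
It is a regular singular point because x P_1(x) = p(x) = 3x - 3 and x^2 P_2(x) = q(x) = 3x^2 - x - 5 are polynomials, hence analytic at x = 0.
p(0) = -3,  q(0) = -5.
Indicial equation: r(r-1) + p(0) r + q(0) = 0, i.e. r^2 + (p(0) - 1) r + q(0) = 0, i.e. r^2 - 4 r - 5 = 0.
Discriminant: (-4)^2 - 4(-5) = 36, so r = (4 ± 6)/2.
Solving: r_1 = 5, r_2 = -1.

indicial: r^2 - 4 r - 5 = 0; roots r_1 = 5, r_2 = -1


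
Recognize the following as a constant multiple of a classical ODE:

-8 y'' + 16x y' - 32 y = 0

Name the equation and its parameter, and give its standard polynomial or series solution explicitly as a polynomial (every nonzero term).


All three coefficients share the factor -8; dividing through by -8 gives  y'' - 2x y' + 4 y = 0.
This matches the Hermite equation y'' - 2x y' + 2n y = 0 with 2n = 4, so n = 2; the polynomial solution is H_2(x).
With y = sum_k a_k x^k, matching x^k gives (k+2)(k+1) a_{k+2} = 2(k - n) a_k = 2(k - 2) a_k. The right side vanishes at k = 2, so the series with the parity of 2 terminates at degree 2.
Standard normalization: leading coefficient of H_n is 2^n, so a_2 = 2^2 = 4. Work downward with a_k = (k+1)(k+2) a_{k+2} / (2(k - n)):
  a_0 = (1)(2)(4) / (2(0 - 2)) = 8/(-4) = -2
Hence H_2(x) = 4 x^2 - 2.

H_2(x); series = 4 x^2 - 2


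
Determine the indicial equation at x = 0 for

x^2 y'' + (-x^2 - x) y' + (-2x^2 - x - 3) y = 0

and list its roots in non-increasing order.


Divide by x^2 to reach normal form y'' + P_1(x) y' + P_2(x) y = 0 with P_1(x) = -1 - 1/x and P_2(x) = -2 - 1/x - 3/x^2.
x = 0 is a singular point because the y'-coefficient -1 - 1/x has a pole at x = 0 and the y-coefficient -2 - 1/x - 3/x^2 has a pole at x = 0.
It is a regular singular point because x P_1(x) = p(x) = -x - 1 and x^2 P_2(x) = q(x) = -2x^2 - x - 3 are polynomials, hence analytic at x = 0.
p(0) = -1,  q(0) = -3.
Indicial equation: r(r-1) + p(0) r + q(0) = 0, i.e. r^2 + (p(0) - 1) r + q(0) = 0, i.e. r^2 - 2 r - 3 = 0.
Discriminant: (-2)^2 - 4(-3) = 16, so r = (2 ± 4)/2.
Solving: r_1 = 3, r_2 = -1.

indicial: r^2 - 2 r - 3 = 0; roots r_1 = 3, r_2 = -1


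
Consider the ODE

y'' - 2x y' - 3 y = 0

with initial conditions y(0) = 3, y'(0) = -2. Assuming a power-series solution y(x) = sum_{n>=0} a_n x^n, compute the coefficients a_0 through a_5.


Ansatz: y(x) = sum_{n>=0} a_n x^n, so y'(x) = sum_{n>=1} n a_n x^(n-1) and y''(x) = sum_{n>=2} n(n-1) a_n x^(n-2).
Substitute into P(x) y'' + Q(x) y' + R(x) y = 0 with P(x) = 1, Q(x) = -2x, R(x) = -3, and match powers of x.
Initial conditions: a_0 = 3, a_1 = -2.
Setting the coefficient of each power of x to zero and solving order by order (substituting the coefficients already found):
  x^0: 2 a_2 - 3 a_0 = 0  ->  2 a_2 = 3 a_0 = 9  ->  a_2 = 9/2
  x^1: 6 a_3 - 5 a_1 = 0  ->  6 a_3 = 5 a_1 = -10  ->  a_3 = -5/3
  x^2: 12 a_4 - 7 a_2 = 0  ->  12 a_4 = 7 a_2 = 63/2  ->  a_4 = 21/8
  x^3: 20 a_5 - 9 a_3 = 0  ->  20 a_5 = 9 a_3 = -15  ->  a_5 = -3/4
Truncated series: y(x) = 3 - 2 x + (9/2) x^2 - (5/3) x^3 + (21/8) x^4 - (3/4) x^5 + O(x^6).

a_0 = 3; a_1 = -2; a_2 = 9/2; a_3 = -5/3; a_4 = 21/8; a_5 = -3/4


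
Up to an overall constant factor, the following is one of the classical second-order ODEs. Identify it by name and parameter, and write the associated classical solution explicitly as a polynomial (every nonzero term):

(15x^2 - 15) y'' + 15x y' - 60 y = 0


All three coefficients share the factor -15; dividing through by -15 gives  (1 - x^2) y'' - x y' + 4 y = 0.
This matches the Chebyshev equation (1 - x^2) y'' - x y' + n^2 y = 0 (note the -x y' term, not -2x y') with n^2 = 4, so n = 2; the polynomial solution is T_2(x).
With y = sum_k a_k x^k, matching x^k gives (k+2)(k+1) a_{k+2} = (k^2 - n^2) a_k = (k - 2)(k + 2) a_k. The right side vanishes at k = 2, so the series with the parity of 2 terminates at degree 2.
Standard normalization: leading coefficient of T_n is 2^(n-1), so a_2 = 2^1 = 2. Work downward with a_k = (k+1)(k+2) a_{k+2} / ((k - 2)(k + 2)):
  a_0 = (1)(2)(2) / ((0 - 2)(0 + 2)) = 4/(-4) = -1
Hence T_2(x) = 2 x^2 - 1.

T_2(x); series = 2 x^2 - 1


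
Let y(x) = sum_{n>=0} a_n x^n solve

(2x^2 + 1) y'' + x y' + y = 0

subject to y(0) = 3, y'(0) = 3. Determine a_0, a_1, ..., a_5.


Ansatz: y(x) = sum_{n>=0} a_n x^n, so y'(x) = sum_{n>=1} n a_n x^(n-1) and y''(x) = sum_{n>=2} n(n-1) a_n x^(n-2).
Substitute into P(x) y'' + Q(x) y' + R(x) y = 0 with P(x) = 2x^2 + 1, Q(x) = x, R(x) = 1, and match powers of x.
Initial conditions: a_0 = 3, a_1 = 3.
Setting the coefficient of each power of x to zero and solving order by order (substituting the coefficients already found):
  x^0: 2 a_2 + a_0 = 0  ->  2 a_2 = -a_0 = -3  ->  a_2 = -3/2
  x^1: 6 a_3 + 2 a_1 = 0  ->  6 a_3 = -2 a_1 = -6  ->  a_3 = -1
  x^2: 12 a_4 + 7 a_2 = 0  ->  12 a_4 = -7 a_2 = 21/2  ->  a_4 = 7/8
  x^3: 20 a_5 + 16 a_3 = 0  ->  20 a_5 = -16 a_3 = 16  ->  a_5 = 4/5
Truncated series: y(x) = 3 + 3 x - (3/2) x^2 - x^3 + (7/8) x^4 + (4/5) x^5 + O(x^6).

a_0 = 3; a_1 = 3; a_2 = -3/2; a_3 = -1; a_4 = 7/8; a_5 = 4/5


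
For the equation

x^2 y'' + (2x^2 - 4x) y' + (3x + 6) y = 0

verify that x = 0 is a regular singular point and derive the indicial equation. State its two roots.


Divide by x^2 to reach normal form y'' + P_1(x) y' + P_2(x) y = 0 with P_1(x) = 2 - 4/x and P_2(x) = 3/x + 6/x^2.
x = 0 is a singular point because the y'-coefficient 2 - 4/x has a pole at x = 0 and the y-coefficient 3/x + 6/x^2 has a pole at x = 0.
It is a regular singular point because x P_1(x) = p(x) = 2x - 4 and x^2 P_2(x) = q(x) = 3x + 6 are polynomials, hence analytic at x = 0.
p(0) = -4,  q(0) = 6.
Indicial equation: r(r-1) + p(0) r + q(0) = 0, i.e. r^2 + (p(0) - 1) r + q(0) = 0, i.e. r^2 - 5 r + 6 = 0.
Discriminant: (-5)^2 - 4(6) = 1, so r = (5 ± 1)/2.
Solving: r_1 = 3, r_2 = 2.

indicial: r^2 - 5 r + 6 = 0; roots r_1 = 3, r_2 = 2


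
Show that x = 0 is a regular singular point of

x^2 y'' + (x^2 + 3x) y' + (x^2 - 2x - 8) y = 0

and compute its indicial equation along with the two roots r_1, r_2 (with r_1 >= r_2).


Divide by x^2 to reach normal form y'' + P_1(x) y' + P_2(x) y = 0 with P_1(x) = 1 + 3/x and P_2(x) = 1 - 2/x - 8/x^2.
x = 0 is a singular point because the y'-coefficient 1 + 3/x has a pole at x = 0 and the y-coefficient 1 - 2/x - 8/x^2 has a pole at x = 0.
It is a regular singular point because x P_1(x) = p(x) = x + 3 and x^2 P_2(x) = q(x) = x^2 - 2x - 8 are polynomials, hence analytic at x = 0.
p(0) = 3,  q(0) = -8.
Indicial equation: r(r-1) + p(0) r + q(0) = 0, i.e. r^2 + (p(0) - 1) r + q(0) = 0, i.e. r^2 + 2 r - 8 = 0.
Discriminant: (2)^2 - 4(-8) = 36, so r = (-2 ± 6)/2.
Solving: r_1 = 2, r_2 = -4.

indicial: r^2 + 2 r - 8 = 0; roots r_1 = 2, r_2 = -4


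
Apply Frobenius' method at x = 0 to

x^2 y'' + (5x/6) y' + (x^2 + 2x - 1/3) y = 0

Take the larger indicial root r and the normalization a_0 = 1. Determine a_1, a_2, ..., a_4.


Write in Frobenius form y'' + (p(x)/x) y' + (q(x)/x^2) y = 0:
  p(x) = 5/6,  q(x) = x^2 + 2x - 1/3.
Indicial equation: r(r-1) + (5/6) r + (-1/3) = 0 -> roots r_1 = 2/3, r_2 = -1/2.
Take r = r_1 = 2/3. Let y(x) = x^r sum_{n>=0} a_n x^n with a_0 = 1.
Substitute y = x^r sum a_n x^n and match x^{r+n}. The recurrence is
  D(n) a_n + 2 a_{n-1} + 1 a_{n-2} = 0,  where D(n) = (r+n)(r+n-1) + (5/6)(r+n) + (-1/3).
  a_n = [-2 a_{n-1} - 1 a_{n-2}] / D(n).
Since the indicial polynomial factors as (r - r_1)(r - r_2), D(n) = (r_1 + n - r_1)(r_1 + n - r_2) = n(n + 7/6).
Evaluating step by step (a_0 = 1):
  n = 1: D(1) = 1(1 + 7/6) = 13/6; numerator = -2(1) = -2; a_1 = (-2)/(13/6) = -12/13
  n = 2: D(2) = 2(2 + 7/6) = 19/3; numerator = -2(-12/13) - 1(1) = 11/13; a_2 = (11/13)/(19/3) = 33/247
  n = 3: D(3) = 3(3 + 7/6) = 25/2; numerator = -2(33/247) - 1(-12/13) = 162/247; a_3 = (162/247)/(25/2) = 324/6175
  n = 4: D(4) = 4(4 + 7/6) = 62/3; numerator = -2(324/6175) - 1(33/247) = -1473/6175; a_4 = (-1473/6175)/(62/3) = -4419/382850

r = 2/3; a_0 = 1; a_1 = -12/13; a_2 = 33/247; a_3 = 324/6175; a_4 = -4419/382850


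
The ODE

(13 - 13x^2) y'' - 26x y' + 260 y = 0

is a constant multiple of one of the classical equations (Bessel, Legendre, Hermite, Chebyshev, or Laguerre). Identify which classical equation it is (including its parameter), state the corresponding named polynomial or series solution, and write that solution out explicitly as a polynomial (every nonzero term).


All three coefficients share the factor 13; dividing through by 13 gives  (1 - x^2) y'' - 2x y' + 20 y = 0.
This matches the Legendre equation (1 - x^2) y'' - 2x y' + n(n+1) y = 0 (note the -2x y' term) with n(n+1) = 20, so n = 4; the polynomial solution is P_4(x).
With y = sum_k a_k x^k, matching x^k gives (k+2)(k+1) a_{k+2} = [k(k+1) - n(n+1)] a_k = (k - 4)(k + 5) a_k. The right side vanishes at k = 4, so the series with the parity of 4 terminates at degree 4.
Standard normalization (P_n(1) = 1): leading coefficient (2n)!/(2^n (n!)^2) = 40320/(16*576) = 35/8, so a_4 = 35/8. Work downward with a_k = (k+1)(k+2) a_{k+2} / ((k - 4)(k + 5)):
  a_2 = (3)(4)(35/8) / ((2 - 4)(2 + 5)) = (105/2)/(-14) = -15/4
  a_0 = (1)(2)(-15/4) / ((0 - 4)(0 + 5)) = (-15/2)/(-20) = 3/8
Hence P_4(x) = 35 x^4/8 - 15 x^2/4 + 3/8.

P_4(x); series = 35 x^4/8 - 15 x^2/4 + 3/8


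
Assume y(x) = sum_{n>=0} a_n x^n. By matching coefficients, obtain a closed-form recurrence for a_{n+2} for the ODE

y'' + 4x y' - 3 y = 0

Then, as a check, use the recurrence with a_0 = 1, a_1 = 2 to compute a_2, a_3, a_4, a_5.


Substitute y = sum_n a_n x^n.
y''(x) has coefficient (n+2)(n+1) a_{n+2} at x^n;
4 x y'(x) has coefficient 4 n a_n at x^n (shift);
-3 y(x) has coefficient -3 a_n at x^n.
Matching x^n: (n+2)(n+1) a_{n+2} + (4n - 3) a_n = 0.
Thus a_{n+2} = (-4n + 3) / ((n+1)(n+2)) * a_n.

Check with a_0 = 1, a_1 = 2 (apply the recurrence for n = 0, 1, 2, 3): a_0 = 1, a_1 = 2, a_2 = 3/2, a_3 = -1/3, a_4 = -5/8, a_5 = 3/20.

a_(n+2) = (-4n + 3) / ((n+1)(n+2)) * a_n; check: a_0 = 1, a_1 = 2, a_2 = 3/2, a_3 = -1/3, a_4 = -5/8, a_5 = 3/20


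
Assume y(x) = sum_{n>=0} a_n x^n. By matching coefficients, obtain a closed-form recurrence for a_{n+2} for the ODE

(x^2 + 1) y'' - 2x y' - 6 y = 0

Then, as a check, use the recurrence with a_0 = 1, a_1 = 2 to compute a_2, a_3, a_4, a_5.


Substitute y = sum_n a_n x^n.
(1 + 1 x^2) y'' contributes (n+2)(n+1) a_{n+2} + n(n-1) a_n at x^n.
-2 x y'(x) contributes -2 n a_n at x^n.
-6 y(x) contributes -6 a_n at x^n.
Matching x^n: (n+2)(n+1) a_{n+2} + (n(n-1) - 2 n - 6) a_n = 0.
Thus a_{n+2} = (-n(n-1) + 2 n + 6) / ((n+1)(n+2)) * a_n.

Check with a_0 = 1, a_1 = 2 (apply the recurrence for n = 0, 1, 2, 3): a_0 = 1, a_1 = 2, a_2 = 3, a_3 = 8/3, a_4 = 2, a_5 = 4/5.

a_(n+2) = (-n(n-1) + 2 n + 6) / ((n+1)(n+2)) * a_n; check: a_0 = 1, a_1 = 2, a_2 = 3, a_3 = 8/3, a_4 = 2, a_5 = 4/5


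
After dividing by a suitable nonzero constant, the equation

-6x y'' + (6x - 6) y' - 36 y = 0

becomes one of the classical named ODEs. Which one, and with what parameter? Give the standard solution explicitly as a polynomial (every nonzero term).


All three coefficients share the factor -6; dividing through by -6 gives  x y'' + (1 - x) y' + 6 y = 0.
This matches the Laguerre equation x y'' + (1 - x) y' + n y = 0 with n = 6; the polynomial solution is L_6(x).
With y = sum_k a_k x^k, matching x^k gives (k+1)k a_{k+1} + (k+1) a_{k+1} - k a_k + n a_k = 0, i.e. (k+1)^2 a_{k+1} = (k - n) a_k = (k - 6) a_k. The right side vanishes at k = 6, so the series terminates at degree 6.
Standard normalization L_n(0) = 1 gives a_0 = 1. Work upward with a_{k+1} = (k - 6) a_k / (k+1)^2:
  a_1 = (0 - 6)(1) / 1^2 = -6/1 = -6
  a_2 = (1 - 6)(-6) / 2^2 = 30/4 = 15/2
  a_3 = (2 - 6)(15/2) / 3^2 = -30/9 = -10/3
  a_4 = (3 - 6)(-10/3) / 4^2 = 10/16 = 5/8
  a_5 = (4 - 6)(5/8) / 5^2 = (-5/4)/25 = -1/20
  a_6 = (5 - 6)(-1/20) / 6^2 = (1/20)/36 = 1/720
Hence L_6(x) = x^6/720 - x^5/20 + 5 x^4/8 - 10 x^3/3 + 15 x^2/2 - 6 x + 1.

L_6(x); series = x^6/720 - x^5/20 + 5 x^4/8 - 10 x^3/3 + 15 x^2/2 - 6 x + 1


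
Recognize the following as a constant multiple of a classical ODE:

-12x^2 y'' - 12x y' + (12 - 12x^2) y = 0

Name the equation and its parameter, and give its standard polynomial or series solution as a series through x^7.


All three coefficients share the factor -12; dividing through by -12 gives  x^2 y'' + x y' + (x^2 - 1) y = 0.
This matches the Bessel equation x^2 y'' + x y' + (x^2 - nu^2) y = 0 with nu^2 = 1, so nu = 1; the solution bounded at x = 0 is J_1(x).
Frobenius at x = 0: indicial roots ±nu; for r = nu the recurrence k(k + 2nu) c_k = -c_{k-2} gives the standard series J_nu(x) = sum_{k>=0} (-1)^k / (k! (k+nu)!) (x/2)^(2k+nu). Evaluate the first 4 terms:
  k = 0: (-1)^0 / (0! * 1! * 2^1) x^1 = 1/(1*1*2) x^1 = (1/2) x^1
  k = 1: (-1)^1 / (1! * 2! * 2^3) x^3 = -1/(1*2*8) x^3 = (-1/16) x^3
  k = 2: (-1)^2 / (2! * 3! * 2^5) x^5 = 1/(2*6*32) x^5 = (1/384) x^5
  k = 3: (-1)^3 / (3! * 4! * 2^7) x^7 = -1/(6*24*128) x^7 = (-1/18432) x^7
Hence J_1(x) = -x^7/18432 + x^5/384 - x^3/16 + x/2 + ....

J_1(x); series = -x^7/18432 + x^5/384 - x^3/16 + x/2
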